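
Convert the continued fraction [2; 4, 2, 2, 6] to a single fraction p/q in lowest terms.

Using pₖ = aₖpₖ₋₁ + pₖ₋₂ and qₖ = aₖqₖ₋₁ + qₖ₋₂:
  k=0: a=2, p=2, q=1
  k=1: a=4, p=9, q=4
  k=2: a=2, p=20, q=9
  k=3: a=2, p=49, q=22
  k=4: a=6, p=314, q=141

314/141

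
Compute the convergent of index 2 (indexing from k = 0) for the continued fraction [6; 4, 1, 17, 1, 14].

Using pₖ = aₖpₖ₋₁ + pₖ₋₂, qₖ = aₖqₖ₋₁ + qₖ₋₂ (with p₋₁=1, p₋₂=0, q₋₁=0, q₋₂=1):
  k=0: a=6, p=6, q=1
  k=1: a=4, p=25, q=4
  k=2: a=1, p=31, q=5

31/5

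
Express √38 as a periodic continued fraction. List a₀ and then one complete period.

[6; 6, 12]

a₀ = ⌊√38⌋ = 6.
With m₀=0, d₀=1 and mₖ₊₁ = dₖaₖ − mₖ, dₖ₊₁ = (n − mₖ₊₁²)/dₖ, aₖ₊₁ = ⌊(a₀+mₖ₊₁)/dₖ₊₁⌋:
  k=1: m=6, d=2, a=6
  k=2: m=6, d=1, a=12
d=1 and a=2a₀=12 at k=2, so the next step gives (m, d) = (6, 2) again — its k=1 value — and the period has length 2.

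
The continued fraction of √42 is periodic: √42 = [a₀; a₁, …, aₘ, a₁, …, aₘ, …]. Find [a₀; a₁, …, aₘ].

a₀ = ⌊√42⌋ = 6.
With m₀=0, d₀=1 and mₖ₊₁ = dₖaₖ − mₖ, dₖ₊₁ = (n − mₖ₊₁²)/dₖ, aₖ₊₁ = ⌊(a₀+mₖ₊₁)/dₖ₊₁⌋:
  k=1: m=6, d=6, a=2
  k=2: m=6, d=1, a=12
d=1 and a=2a₀=12 at k=2, so the next step gives (m, d) = (6, 6) again — its k=1 value — and the period has length 2.

[6; 2, 12]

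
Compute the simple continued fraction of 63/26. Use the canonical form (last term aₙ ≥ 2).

[2; 2, 2, 1, 3]

63 = 2·26 + 11
26 = 2·11 + 4
11 = 2·4 + 3
4 = 1·3 + 1
3 = 3·1 + 0  (stop)
So 63/26 = [2; 2, 2, 1, 3].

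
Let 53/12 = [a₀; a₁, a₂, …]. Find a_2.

2

53 = 4·12 + 5   →  a_0 = 4
12 = 2·5 + 2   →  a_1 = 2
5 = 2·2 + 1   →  a_2 = 2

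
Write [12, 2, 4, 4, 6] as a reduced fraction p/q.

Using pₖ = aₖpₖ₋₁ + pₖ₋₂ and qₖ = aₖqₖ₋₁ + qₖ₋₂:
  k=0: a=12, p=12, q=1
  k=1: a=2, p=25, q=2
  k=2: a=4, p=112, q=9
  k=3: a=4, p=473, q=38
  k=4: a=6, p=2950, q=237

2950/237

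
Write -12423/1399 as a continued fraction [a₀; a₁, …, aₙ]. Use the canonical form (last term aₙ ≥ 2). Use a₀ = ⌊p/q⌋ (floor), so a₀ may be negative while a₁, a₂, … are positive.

-12423 = -9*1399 + 168
1399 = 8*168 + 55
168 = 3*55 + 3
55 = 18*3 + 1
3 = 3*1 + 0  (stop)
So -12423/1399 = [-9; 8, 3, 18, 3].

[-9; 8, 3, 18, 3]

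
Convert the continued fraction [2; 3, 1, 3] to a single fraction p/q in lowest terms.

34/15

Using pₖ = aₖpₖ₋₁ + pₖ₋₂ and qₖ = aₖqₖ₋₁ + qₖ₋₂:
  k=0: a=2, p=2, q=1
  k=1: a=3, p=7, q=3
  k=2: a=1, p=9, q=4
  k=3: a=3, p=34, q=15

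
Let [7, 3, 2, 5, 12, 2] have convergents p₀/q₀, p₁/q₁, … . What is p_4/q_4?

3375/463

Using pₖ = aₖpₖ₋₁ + pₖ₋₂, qₖ = aₖqₖ₋₁ + qₖ₋₂ (with p₋₁=1, p₋₂=0, q₋₁=0, q₋₂=1):
  k=0: a=7, p=7, q=1
  k=1: a=3, p=22, q=3
  k=2: a=2, p=51, q=7
  k=3: a=5, p=277, q=38
  k=4: a=12, p=3375, q=463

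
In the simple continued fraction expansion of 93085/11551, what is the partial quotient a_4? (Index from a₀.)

93085 = 8·11551 + 677   →  a_0 = 8
11551 = 17·677 + 42   →  a_1 = 17
677 = 16·42 + 5   →  a_2 = 16
42 = 8·5 + 2   →  a_3 = 8
5 = 2·2 + 1   →  a_4 = 2

2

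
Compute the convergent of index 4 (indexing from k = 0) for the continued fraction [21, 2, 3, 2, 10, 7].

3580/167

Using pₖ = aₖpₖ₋₁ + pₖ₋₂, qₖ = aₖqₖ₋₁ + qₖ₋₂ (with p₋₁=1, p₋₂=0, q₋₁=0, q₋₂=1):
  k=0: a=21, p=21, q=1
  k=1: a=2, p=43, q=2
  k=2: a=3, p=150, q=7
  k=3: a=2, p=343, q=16
  k=4: a=10, p=3580, q=167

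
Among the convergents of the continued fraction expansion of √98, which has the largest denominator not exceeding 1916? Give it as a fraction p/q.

17631/1781

√98 = [9; 1, 8, 1, 18, …] (period length 4).
Convergents:
  p_0/q_0 = 9/1
  p_1/q_1 = 10/1
  p_2/q_2 = 89/9
  p_3/q_3 = 99/10
  p_4/q_4 = 1871/189
  p_5/q_5 = 1970/199
  p_6/q_6 = 17631/1781
  p_7/q_7 = 19601/1980
q_6 = 1781 ≤ 1916 < 1980 = q_7, so the answer is 17631/1781.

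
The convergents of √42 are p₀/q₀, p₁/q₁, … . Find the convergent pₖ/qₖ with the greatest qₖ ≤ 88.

√42 = [6; 2, 12, …] (period length 2).
Convergents:
  p_0/q_0 = 6/1
  p_1/q_1 = 13/2
  p_2/q_2 = 162/25
  p_3/q_3 = 337/52
  p_4/q_4 = 4206/649
q_3 = 52 ≤ 88 < 649 = q_4, so the answer is 337/52.

337/52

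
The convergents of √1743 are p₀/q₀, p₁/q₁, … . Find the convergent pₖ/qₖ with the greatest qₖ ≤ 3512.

√1743 = [41; 1, 2, 1, 82, …] (period length 4).
Convergents:
  p_0/q_0 = 41/1
  p_1/q_1 = 42/1
  p_2/q_2 = 125/3
  p_3/q_3 = 167/4
  p_4/q_4 = 13819/331
  p_5/q_5 = 13986/335
  p_6/q_6 = 41791/1001
  p_7/q_7 = 55777/1336
  p_8/q_8 = 4615505/110553
q_7 = 1336 ≤ 3512 < 110553 = q_8, so the answer is 55777/1336.

55777/1336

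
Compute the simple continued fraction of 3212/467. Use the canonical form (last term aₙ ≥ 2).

[6; 1, 7, 5, 5, 2]

3212 = 6×467 + 410
467 = 1×410 + 57
410 = 7×57 + 11
57 = 5×11 + 2
11 = 5×2 + 1
2 = 2×1 + 0  (stop)
So 3212/467 = [6; 1, 7, 5, 5, 2].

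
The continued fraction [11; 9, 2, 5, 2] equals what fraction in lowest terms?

2521/227

Using pₖ = aₖpₖ₋₁ + pₖ₋₂ and qₖ = aₖqₖ₋₁ + qₖ₋₂:
  k=0: a=11, p=11, q=1
  k=1: a=9, p=100, q=9
  k=2: a=2, p=211, q=19
  k=3: a=5, p=1155, q=104
  k=4: a=2, p=2521, q=227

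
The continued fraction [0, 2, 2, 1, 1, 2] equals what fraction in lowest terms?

Using pₖ = aₖpₖ₋₁ + pₖ₋₂ and qₖ = aₖqₖ₋₁ + qₖ₋₂:
  k=0: a=0, p=0, q=1
  k=1: a=2, p=1, q=2
  k=2: a=2, p=2, q=5
  k=3: a=1, p=3, q=7
  k=4: a=1, p=5, q=12
  k=5: a=2, p=13, q=31

13/31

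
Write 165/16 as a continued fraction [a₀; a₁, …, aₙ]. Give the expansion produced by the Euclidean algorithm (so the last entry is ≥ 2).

165 = 10×16 + 5
16 = 3×5 + 1
5 = 5×1 + 0  (stop)
So 165/16 = [10; 3, 5].

[10; 3, 5]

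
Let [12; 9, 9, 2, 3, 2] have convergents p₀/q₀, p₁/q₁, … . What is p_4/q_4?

Using pₖ = aₖpₖ₋₁ + pₖ₋₂, qₖ = aₖqₖ₋₁ + qₖ₋₂ (with p₋₁=1, p₋₂=0, q₋₁=0, q₋₂=1):
  k=0: a=12, p=12, q=1
  k=1: a=9, p=109, q=9
  k=2: a=9, p=993, q=82
  k=3: a=2, p=2095, q=173
  k=4: a=3, p=7278, q=601

7278/601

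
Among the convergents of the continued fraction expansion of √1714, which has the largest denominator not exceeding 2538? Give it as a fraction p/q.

85699/2070

√1714 = [41; 2, 2, 82, …] (period length 3).
Convergents:
  p_0/q_0 = 41/1
  p_1/q_1 = 83/2
  p_2/q_2 = 207/5
  p_3/q_3 = 17057/412
  p_4/q_4 = 34321/829
  p_5/q_5 = 85699/2070
  p_6/q_6 = 7061639/170569
q_5 = 2070 ≤ 2538 < 170569 = q_6, so the answer is 85699/2070.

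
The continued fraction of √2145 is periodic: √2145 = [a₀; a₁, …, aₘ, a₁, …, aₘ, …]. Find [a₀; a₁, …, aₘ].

a₀ = ⌊√2145⌋ = 46.
With m₀=0, d₀=1 and mₖ₊₁ = dₖaₖ − mₖ, dₖ₊₁ = (n − mₖ₊₁²)/dₖ, aₖ₊₁ = ⌊(a₀+mₖ₊₁)/dₖ₊₁⌋:
  k=1: m=46, d=29, a=3
  k=2: m=41, d=16, a=5
  k=3: m=39, d=39, a=2
  k=4: m=39, d=16, a=5
  k=5: m=41, d=29, a=3
  k=6: m=46, d=1, a=92
d=1 and a=2a₀=92 at k=6, so the next step gives (m, d) = (46, 29) again — its k=1 value — and the period has length 6.

[46; 3, 5, 2, 5, 3, 92]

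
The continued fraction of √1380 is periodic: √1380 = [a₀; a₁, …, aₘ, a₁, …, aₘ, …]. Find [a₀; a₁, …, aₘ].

[37; 6, 1, 2, 1, 6, 74]

a₀ = ⌊√1380⌋ = 37.
With m₀=0, d₀=1 and mₖ₊₁ = dₖaₖ − mₖ, dₖ₊₁ = (n − mₖ₊₁²)/dₖ, aₖ₊₁ = ⌊(a₀+mₖ₊₁)/dₖ₊₁⌋:
  k=1: m=37, d=11, a=6
  k=2: m=29, d=49, a=1
  k=3: m=20, d=20, a=2
  k=4: m=20, d=49, a=1
  k=5: m=29, d=11, a=6
  k=6: m=37, d=1, a=74
d=1 and a=2a₀=74 at k=6, so the next step gives (m, d) = (37, 11) again — its k=1 value — and the period has length 6.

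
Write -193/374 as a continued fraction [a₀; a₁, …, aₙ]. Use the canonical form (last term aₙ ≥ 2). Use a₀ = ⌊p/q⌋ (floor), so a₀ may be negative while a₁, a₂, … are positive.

-193 = -1×374 + 181
374 = 2×181 + 12
181 = 15×12 + 1
12 = 12×1 + 0  (stop)
So -193/374 = [-1; 2, 15, 12].

[-1; 2, 15, 12]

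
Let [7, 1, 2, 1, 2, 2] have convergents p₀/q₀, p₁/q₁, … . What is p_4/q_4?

Using pₖ = aₖpₖ₋₁ + pₖ₋₂, qₖ = aₖqₖ₋₁ + qₖ₋₂ (with p₋₁=1, p₋₂=0, q₋₁=0, q₋₂=1):
  k=0: a=7, p=7, q=1
  k=1: a=1, p=8, q=1
  k=2: a=2, p=23, q=3
  k=3: a=1, p=31, q=4
  k=4: a=2, p=85, q=11

85/11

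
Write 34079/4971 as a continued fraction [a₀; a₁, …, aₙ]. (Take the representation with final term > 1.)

34079 = 6*4971 + 4253
4971 = 1*4253 + 718
4253 = 5*718 + 663
718 = 1*663 + 55
663 = 12*55 + 3
55 = 18*3 + 1
3 = 3*1 + 0  (stop)
So 34079/4971 = [6; 1, 5, 1, 12, 18, 3].

[6; 1, 5, 1, 12, 18, 3]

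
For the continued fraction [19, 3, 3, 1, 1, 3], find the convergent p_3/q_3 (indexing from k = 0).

251/13

Using pₖ = aₖpₖ₋₁ + pₖ₋₂, qₖ = aₖqₖ₋₁ + qₖ₋₂ (with p₋₁=1, p₋₂=0, q₋₁=0, q₋₂=1):
  k=0: a=19, p=19, q=1
  k=1: a=3, p=58, q=3
  k=2: a=3, p=193, q=10
  k=3: a=1, p=251, q=13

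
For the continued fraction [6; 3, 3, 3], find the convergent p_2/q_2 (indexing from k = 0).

63/10

Using pₖ = aₖpₖ₋₁ + pₖ₋₂, qₖ = aₖqₖ₋₁ + qₖ₋₂ (with p₋₁=1, p₋₂=0, q₋₁=0, q₋₂=1):
  k=0: a=6, p=6, q=1
  k=1: a=3, p=19, q=3
  k=2: a=3, p=63, q=10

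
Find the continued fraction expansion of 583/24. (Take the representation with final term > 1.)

[24; 3, 2, 3]

583 = 24*24 + 7
24 = 3*7 + 3
7 = 2*3 + 1
3 = 3*1 + 0  (stop)
So 583/24 = [24; 3, 2, 3].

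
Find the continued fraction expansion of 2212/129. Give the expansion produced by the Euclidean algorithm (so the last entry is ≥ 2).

[17; 6, 1, 3, 1, 3]

2212 = 17*129 + 19
129 = 6*19 + 15
19 = 1*15 + 4
15 = 3*4 + 3
4 = 1*3 + 1
3 = 3*1 + 0  (stop)
So 2212/129 = [17; 6, 1, 3, 1, 3].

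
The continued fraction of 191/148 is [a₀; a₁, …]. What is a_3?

191 = 1·148 + 43   →  a_0 = 1
148 = 3·43 + 19   →  a_1 = 3
43 = 2·19 + 5   →  a_2 = 2
19 = 3·5 + 4   →  a_3 = 3

3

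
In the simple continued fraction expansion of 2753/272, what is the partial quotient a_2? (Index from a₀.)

2753 = 10·272 + 33   →  a_0 = 10
272 = 8·33 + 8   →  a_1 = 8
33 = 4·8 + 1   →  a_2 = 4

4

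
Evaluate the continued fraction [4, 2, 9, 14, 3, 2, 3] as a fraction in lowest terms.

29371/6565

Fold from the inside: start with 3/1.
  2 + 1/3 = 7/3
  3 + 3/7 = 24/7
  14 + 7/24 = 343/24
  9 + 24/343 = 3111/343
  2 + 343/3111 = 6565/3111
  4 + 3111/6565 = 29371/6565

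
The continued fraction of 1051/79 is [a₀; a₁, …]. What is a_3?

1051 = 13·79 + 24   →  a_0 = 13
79 = 3·24 + 7   →  a_1 = 3
24 = 3·7 + 3   →  a_2 = 3
7 = 2·3 + 1   →  a_3 = 2

2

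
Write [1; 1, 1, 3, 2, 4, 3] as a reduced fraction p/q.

358/229

Using pₖ = aₖpₖ₋₁ + pₖ₋₂ and qₖ = aₖqₖ₋₁ + qₖ₋₂:
  k=0: a=1, p=1, q=1
  k=1: a=1, p=2, q=1
  k=2: a=1, p=3, q=2
  k=3: a=3, p=11, q=7
  k=4: a=2, p=25, q=16
  k=5: a=4, p=111, q=71
  k=6: a=3, p=358, q=229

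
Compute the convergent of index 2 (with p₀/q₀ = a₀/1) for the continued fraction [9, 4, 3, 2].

Using pₖ = aₖpₖ₋₁ + pₖ₋₂, qₖ = aₖqₖ₋₁ + qₖ₋₂ (with p₋₁=1, p₋₂=0, q₋₁=0, q₋₂=1):
  k=0: a=9, p=9, q=1
  k=1: a=4, p=37, q=4
  k=2: a=3, p=120, q=13

120/13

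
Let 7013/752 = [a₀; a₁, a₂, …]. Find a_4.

7013 = 9·752 + 245   →  a_0 = 9
752 = 3·245 + 17   →  a_1 = 3
245 = 14·17 + 7   →  a_2 = 14
17 = 2·7 + 3   →  a_3 = 2
7 = 2·3 + 1   →  a_4 = 2

2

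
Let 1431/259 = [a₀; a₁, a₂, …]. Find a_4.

1431 = 5·259 + 136   →  a_0 = 5
259 = 1·136 + 123   →  a_1 = 1
136 = 1·123 + 13   →  a_2 = 1
123 = 9·13 + 6   →  a_3 = 9
13 = 2·6 + 1   →  a_4 = 2

2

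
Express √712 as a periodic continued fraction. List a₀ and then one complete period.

[26; 1, 2, 6, 2, 1, 52]

a₀ = ⌊√712⌋ = 26.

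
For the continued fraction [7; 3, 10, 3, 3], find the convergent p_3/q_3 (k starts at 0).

Using pₖ = aₖpₖ₋₁ + pₖ₋₂, qₖ = aₖqₖ₋₁ + qₖ₋₂ (with p₋₁=1, p₋₂=0, q₋₁=0, q₋₂=1):
  k=0: a=7, p=7, q=1
  k=1: a=3, p=22, q=3
  k=2: a=10, p=227, q=31
  k=3: a=3, p=703, q=96

703/96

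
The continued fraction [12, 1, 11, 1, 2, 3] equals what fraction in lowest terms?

Using pₖ = aₖpₖ₋₁ + pₖ₋₂ and qₖ = aₖqₖ₋₁ + qₖ₋₂:
  k=0: a=12, p=12, q=1
  k=1: a=1, p=13, q=1
  k=2: a=11, p=155, q=12
  k=3: a=1, p=168, q=13
  k=4: a=2, p=491, q=38
  k=5: a=3, p=1641, q=127

1641/127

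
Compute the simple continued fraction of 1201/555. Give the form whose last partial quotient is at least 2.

[2; 6, 10, 9]

1201 = 2*555 + 91
555 = 6*91 + 9
91 = 10*9 + 1
9 = 9*1 + 0  (stop)
So 1201/555 = [2; 6, 10, 9].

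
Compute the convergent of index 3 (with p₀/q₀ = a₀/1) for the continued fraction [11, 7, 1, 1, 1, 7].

167/15

Using pₖ = aₖpₖ₋₁ + pₖ₋₂, qₖ = aₖqₖ₋₁ + qₖ₋₂ (with p₋₁=1, p₋₂=0, q₋₁=0, q₋₂=1):
  k=0: a=11, p=11, q=1
  k=1: a=7, p=78, q=7
  k=2: a=1, p=89, q=8
  k=3: a=1, p=167, q=15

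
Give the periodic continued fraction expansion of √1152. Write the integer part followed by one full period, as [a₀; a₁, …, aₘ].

a₀ = ⌊√1152⌋ = 33.
With m₀=0, d₀=1 and mₖ₊₁ = dₖaₖ − mₖ, dₖ₊₁ = (n − mₖ₊₁²)/dₖ, aₖ₊₁ = ⌊(a₀+mₖ₊₁)/dₖ₊₁⌋:
  k=1: m=33, d=63, a=1
  k=2: m=30, d=4, a=15
  k=3: m=30, d=63, a=1
  k=4: m=33, d=1, a=66
d=1 and a=2a₀=66 at k=4, so the next step gives (m, d) = (33, 63) again — its k=1 value — and the period has length 4.

[33; 1, 15, 1, 66]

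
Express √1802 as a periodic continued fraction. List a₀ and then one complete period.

[42; 2, 4, 2, 84]

a₀ = ⌊√1802⌋ = 42.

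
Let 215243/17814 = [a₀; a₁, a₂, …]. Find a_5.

215243 = 12·17814 + 1475   →  a_0 = 12
17814 = 12·1475 + 114   →  a_1 = 12
1475 = 12·114 + 107   →  a_2 = 12
114 = 1·107 + 7   →  a_3 = 1
107 = 15·7 + 2   →  a_4 = 15
7 = 3·2 + 1   →  a_5 = 3

3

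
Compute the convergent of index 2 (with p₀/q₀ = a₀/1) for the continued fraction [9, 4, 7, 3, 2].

268/29

Using pₖ = aₖpₖ₋₁ + pₖ₋₂, qₖ = aₖqₖ₋₁ + qₖ₋₂ (with p₋₁=1, p₋₂=0, q₋₁=0, q₋₂=1):
  k=0: a=9, p=9, q=1
  k=1: a=4, p=37, q=4
  k=2: a=7, p=268, q=29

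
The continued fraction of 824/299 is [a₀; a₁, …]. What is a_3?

10

824 = 2·299 + 226   →  a_0 = 2
299 = 1·226 + 73   →  a_1 = 1
226 = 3·73 + 7   →  a_2 = 3
73 = 10·7 + 3   →  a_3 = 10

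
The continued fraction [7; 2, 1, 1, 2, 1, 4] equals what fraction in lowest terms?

628/85

Fold from the inside: start with 4/1.
  1 + 1/4 = 5/4
  2 + 4/5 = 14/5
  1 + 5/14 = 19/14
  1 + 14/19 = 33/19
  2 + 19/33 = 85/33
  7 + 33/85 = 628/85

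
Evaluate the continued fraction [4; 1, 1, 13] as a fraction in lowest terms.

122/27

Using pₖ = aₖpₖ₋₁ + pₖ₋₂ and qₖ = aₖqₖ₋₁ + qₖ₋₂:
  k=0: a=4, p=4, q=1
  k=1: a=1, p=5, q=1
  k=2: a=1, p=9, q=2
  k=3: a=13, p=122, q=27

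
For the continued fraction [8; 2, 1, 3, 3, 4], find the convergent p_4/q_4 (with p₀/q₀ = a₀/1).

301/36

Using pₖ = aₖpₖ₋₁ + pₖ₋₂, qₖ = aₖqₖ₋₁ + qₖ₋₂ (with p₋₁=1, p₋₂=0, q₋₁=0, q₋₂=1):
  k=0: a=8, p=8, q=1
  k=1: a=2, p=17, q=2
  k=2: a=1, p=25, q=3
  k=3: a=3, p=92, q=11
  k=4: a=3, p=301, q=36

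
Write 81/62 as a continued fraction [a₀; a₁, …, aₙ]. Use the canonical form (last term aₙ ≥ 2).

[1; 3, 3, 1, 4]

81 = 1×62 + 19
62 = 3×19 + 5
19 = 3×5 + 4
5 = 1×4 + 1
4 = 4×1 + 0  (stop)
So 81/62 = [1; 3, 3, 1, 4].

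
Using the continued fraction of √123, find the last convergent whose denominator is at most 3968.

√123 = [11; 11, 22, …] (period length 2).
Convergents:
  p_0/q_0 = 11/1
  p_1/q_1 = 122/11
  p_2/q_2 = 2695/243
  p_3/q_3 = 29767/2684
  p_4/q_4 = 657569/59291
q_3 = 2684 ≤ 3968 < 59291 = q_4, so the answer is 29767/2684.

29767/2684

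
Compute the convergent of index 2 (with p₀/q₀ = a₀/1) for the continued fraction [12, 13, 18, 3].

2838/235

Using pₖ = aₖpₖ₋₁ + pₖ₋₂, qₖ = aₖqₖ₋₁ + qₖ₋₂ (with p₋₁=1, p₋₂=0, q₋₁=0, q₋₂=1):
  k=0: a=12, p=12, q=1
  k=1: a=13, p=157, q=13
  k=2: a=18, p=2838, q=235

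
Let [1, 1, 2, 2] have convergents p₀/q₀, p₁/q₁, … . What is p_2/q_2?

Using pₖ = aₖpₖ₋₁ + pₖ₋₂, qₖ = aₖqₖ₋₁ + qₖ₋₂ (with p₋₁=1, p₋₂=0, q₋₁=0, q₋₂=1):
  k=0: a=1, p=1, q=1
  k=1: a=1, p=2, q=1
  k=2: a=2, p=5, q=3

5/3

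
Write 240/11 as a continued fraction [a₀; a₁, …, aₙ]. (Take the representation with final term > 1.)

[21; 1, 4, 2]

240 = 21×11 + 9
11 = 1×9 + 2
9 = 4×2 + 1
2 = 2×1 + 0  (stop)
So 240/11 = [21; 1, 4, 2].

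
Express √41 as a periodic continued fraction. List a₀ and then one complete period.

a₀ = ⌊√41⌋ = 6.
With m₀=0, d₀=1 and mₖ₊₁ = dₖaₖ − mₖ, dₖ₊₁ = (n − mₖ₊₁²)/dₖ, aₖ₊₁ = ⌊(a₀+mₖ₊₁)/dₖ₊₁⌋:
  k=1: m=6, d=5, a=2
  k=2: m=4, d=5, a=2
  k=3: m=6, d=1, a=12
d=1 and a=2a₀=12 at k=3, so the next step gives (m, d) = (6, 5) again — its k=1 value — and the period has length 3.

[6; 2, 2, 12]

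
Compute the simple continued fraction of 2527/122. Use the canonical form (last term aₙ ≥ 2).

2527 = 20×122 + 87
122 = 1×87 + 35
87 = 2×35 + 17
35 = 2×17 + 1
17 = 17×1 + 0  (stop)
So 2527/122 = [20; 1, 2, 2, 17].

[20; 1, 2, 2, 17]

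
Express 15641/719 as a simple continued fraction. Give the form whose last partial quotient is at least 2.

[21; 1, 3, 16, 11]

15641 = 21*719 + 542
719 = 1*542 + 177
542 = 3*177 + 11
177 = 16*11 + 1
11 = 11*1 + 0  (stop)
So 15641/719 = [21; 1, 3, 16, 11].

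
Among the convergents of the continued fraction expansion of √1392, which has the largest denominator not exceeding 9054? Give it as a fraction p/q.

116443/3121

√1392 = [37; 3, 4, 3, 74, …] (period length 4).
Convergents:
  p_0/q_0 = 37/1
  p_1/q_1 = 112/3
  p_2/q_2 = 485/13
  p_3/q_3 = 1567/42
  p_4/q_4 = 116443/3121
  p_5/q_5 = 350896/9405
q_4 = 3121 ≤ 9054 < 9405 = q_5, so the answer is 116443/3121.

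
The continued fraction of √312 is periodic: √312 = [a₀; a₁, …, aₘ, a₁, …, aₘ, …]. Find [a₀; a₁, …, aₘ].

[17; 1, 1, 1, 34]

a₀ = ⌊√312⌋ = 17.
With m₀=0, d₀=1 and mₖ₊₁ = dₖaₖ − mₖ, dₖ₊₁ = (n − mₖ₊₁²)/dₖ, aₖ₊₁ = ⌊(a₀+mₖ₊₁)/dₖ₊₁⌋:
  k=1: m=17, d=23, a=1
  k=2: m=6, d=12, a=1
  k=3: m=6, d=23, a=1
  k=4: m=17, d=1, a=34
d=1 and a=2a₀=34 at k=4, so the next step gives (m, d) = (17, 23) again — its k=1 value — and the period has length 4.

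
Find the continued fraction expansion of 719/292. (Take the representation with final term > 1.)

[2; 2, 6, 7, 3]

719 = 2·292 + 135
292 = 2·135 + 22
135 = 6·22 + 3
22 = 7·3 + 1
3 = 3·1 + 0  (stop)
So 719/292 = [2; 2, 6, 7, 3].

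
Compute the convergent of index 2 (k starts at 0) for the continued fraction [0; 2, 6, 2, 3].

6/13

Using pₖ = aₖpₖ₋₁ + pₖ₋₂, qₖ = aₖqₖ₋₁ + qₖ₋₂ (with p₋₁=1, p₋₂=0, q₋₁=0, q₋₂=1):
  k=0: a=0, p=0, q=1
  k=1: a=2, p=1, q=2
  k=2: a=6, p=6, q=13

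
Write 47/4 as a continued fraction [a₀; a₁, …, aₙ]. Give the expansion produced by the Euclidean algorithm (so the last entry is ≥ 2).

47 = 11*4 + 3
4 = 1*3 + 1
3 = 3*1 + 0  (stop)
So 47/4 = [11; 1, 3].

[11; 1, 3]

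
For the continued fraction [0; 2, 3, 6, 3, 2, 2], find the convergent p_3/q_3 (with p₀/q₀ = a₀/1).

Using pₖ = aₖpₖ₋₁ + pₖ₋₂, qₖ = aₖqₖ₋₁ + qₖ₋₂ (with p₋₁=1, p₋₂=0, q₋₁=0, q₋₂=1):
  k=0: a=0, p=0, q=1
  k=1: a=2, p=1, q=2
  k=2: a=3, p=3, q=7
  k=3: a=6, p=19, q=44

19/44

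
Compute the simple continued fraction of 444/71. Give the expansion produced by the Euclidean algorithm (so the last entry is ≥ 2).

[6; 3, 1, 17]

444 = 6×71 + 18
71 = 3×18 + 17
18 = 1×17 + 1
17 = 17×1 + 0  (stop)
So 444/71 = [6; 3, 1, 17].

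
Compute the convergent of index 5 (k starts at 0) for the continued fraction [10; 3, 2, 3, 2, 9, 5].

Using pₖ = aₖpₖ₋₁ + pₖ₋₂, qₖ = aₖqₖ₋₁ + qₖ₋₂ (with p₋₁=1, p₋₂=0, q₋₁=0, q₋₂=1):
  k=0: a=10, p=10, q=1
  k=1: a=3, p=31, q=3
  k=2: a=2, p=72, q=7
  k=3: a=3, p=247, q=24
  k=4: a=2, p=566, q=55
  k=5: a=9, p=5341, q=519

5341/519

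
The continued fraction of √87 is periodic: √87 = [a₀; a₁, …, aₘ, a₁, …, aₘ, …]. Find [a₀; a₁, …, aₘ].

a₀ = ⌊√87⌋ = 9.
With m₀=0, d₀=1 and mₖ₊₁ = dₖaₖ − mₖ, dₖ₊₁ = (n − mₖ₊₁²)/dₖ, aₖ₊₁ = ⌊(a₀+mₖ₊₁)/dₖ₊₁⌋:
  k=1: m=9, d=6, a=3
  k=2: m=9, d=1, a=18
d=1 and a=2a₀=18 at k=2, so the next step gives (m, d) = (9, 6) again — its k=1 value — and the period has length 2.

[9; 3, 18]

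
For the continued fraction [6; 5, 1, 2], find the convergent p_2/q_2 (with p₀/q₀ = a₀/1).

37/6

Using pₖ = aₖpₖ₋₁ + pₖ₋₂, qₖ = aₖqₖ₋₁ + qₖ₋₂ (with p₋₁=1, p₋₂=0, q₋₁=0, q₋₂=1):
  k=0: a=6, p=6, q=1
  k=1: a=5, p=31, q=5
  k=2: a=1, p=37, q=6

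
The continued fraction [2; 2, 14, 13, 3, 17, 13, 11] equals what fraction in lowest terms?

Using pₖ = aₖpₖ₋₁ + pₖ₋₂ and qₖ = aₖqₖ₋₁ + qₖ₋₂:
  k=0: a=2, p=2, q=1
  k=1: a=2, p=5, q=2
  k=2: a=14, p=72, q=29
  k=3: a=13, p=941, q=379
  k=4: a=3, p=2895, q=1166
  k=5: a=17, p=50156, q=20201
  k=6: a=13, p=654923, q=263779
  k=7: a=11, p=7254309, q=2921770

7254309/2921770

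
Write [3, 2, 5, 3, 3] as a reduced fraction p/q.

Fold from the inside: start with 3/1.
  3 + 1/3 = 10/3
  5 + 3/10 = 53/10
  2 + 10/53 = 116/53
  3 + 53/116 = 401/116

401/116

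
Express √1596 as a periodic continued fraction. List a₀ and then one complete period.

[39; 1, 18, 1, 78]

a₀ = ⌊√1596⌋ = 39.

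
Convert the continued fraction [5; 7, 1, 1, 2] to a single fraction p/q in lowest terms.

Fold from the inside: start with 2/1.
  1 + 1/2 = 3/2
  1 + 2/3 = 5/3
  7 + 3/5 = 38/5
  5 + 5/38 = 195/38

195/38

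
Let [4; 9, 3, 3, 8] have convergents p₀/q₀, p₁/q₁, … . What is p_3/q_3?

Using pₖ = aₖpₖ₋₁ + pₖ₋₂, qₖ = aₖqₖ₋₁ + qₖ₋₂ (with p₋₁=1, p₋₂=0, q₋₁=0, q₋₂=1):
  k=0: a=4, p=4, q=1
  k=1: a=9, p=37, q=9
  k=2: a=3, p=115, q=28
  k=3: a=3, p=382, q=93

382/93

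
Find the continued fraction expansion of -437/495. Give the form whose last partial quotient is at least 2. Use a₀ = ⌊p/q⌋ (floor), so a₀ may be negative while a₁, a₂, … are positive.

[-1; 8, 1, 1, 6, 1, 3]

-437 = -1×495 + 58
495 = 8×58 + 31
58 = 1×31 + 27
31 = 1×27 + 4
27 = 6×4 + 3
4 = 1×3 + 1
3 = 3×1 + 0  (stop)
So -437/495 = [-1; 8, 1, 1, 6, 1, 3].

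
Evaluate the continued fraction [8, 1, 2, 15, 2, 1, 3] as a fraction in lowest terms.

4493/518

Fold from the inside: start with 3/1.
  1 + 1/3 = 4/3
  2 + 3/4 = 11/4
  15 + 4/11 = 169/11
  2 + 11/169 = 349/169
  1 + 169/349 = 518/349
  8 + 349/518 = 4493/518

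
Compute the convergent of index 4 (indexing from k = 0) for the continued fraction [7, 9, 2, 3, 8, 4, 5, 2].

Using pₖ = aₖpₖ₋₁ + pₖ₋₂, qₖ = aₖqₖ₋₁ + qₖ₋₂ (with p₋₁=1, p₋₂=0, q₋₁=0, q₋₂=1):
  k=0: a=7, p=7, q=1
  k=1: a=9, p=64, q=9
  k=2: a=2, p=135, q=19
  k=3: a=3, p=469, q=66
  k=4: a=8, p=3887, q=547

3887/547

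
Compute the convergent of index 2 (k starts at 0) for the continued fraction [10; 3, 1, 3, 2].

41/4

Using pₖ = aₖpₖ₋₁ + pₖ₋₂, qₖ = aₖqₖ₋₁ + qₖ₋₂ (with p₋₁=1, p₋₂=0, q₋₁=0, q₋₂=1):
  k=0: a=10, p=10, q=1
  k=1: a=3, p=31, q=3
  k=2: a=1, p=41, q=4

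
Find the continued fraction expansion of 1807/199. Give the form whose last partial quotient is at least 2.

[9; 12, 2, 3, 2]

1807 = 9·199 + 16
199 = 12·16 + 7
16 = 2·7 + 2
7 = 3·2 + 1
2 = 2·1 + 0  (stop)
So 1807/199 = [9; 12, 2, 3, 2].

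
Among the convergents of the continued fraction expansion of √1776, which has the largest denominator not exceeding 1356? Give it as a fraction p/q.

√1776 = [42; 7, 84, …] (period length 2).
Convergents:
  p_0/q_0 = 42/1
  p_1/q_1 = 295/7
  p_2/q_2 = 24822/589
  p_3/q_3 = 174049/4130
q_2 = 589 ≤ 1356 < 4130 = q_3, so the answer is 24822/589.

24822/589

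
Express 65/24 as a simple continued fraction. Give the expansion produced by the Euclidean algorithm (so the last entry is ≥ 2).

65 = 2*24 + 17
24 = 1*17 + 7
17 = 2*7 + 3
7 = 2*3 + 1
3 = 3*1 + 0  (stop)
So 65/24 = [2; 1, 2, 2, 3].

[2; 1, 2, 2, 3]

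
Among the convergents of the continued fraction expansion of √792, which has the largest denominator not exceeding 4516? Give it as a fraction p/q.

77617/2758

√792 = [28; 7, 56, …] (period length 2).
Convergents:
  p_0/q_0 = 28/1
  p_1/q_1 = 197/7
  p_2/q_2 = 11060/393
  p_3/q_3 = 77617/2758
  p_4/q_4 = 4357612/154841
q_3 = 2758 ≤ 4516 < 154841 = q_4, so the answer is 77617/2758.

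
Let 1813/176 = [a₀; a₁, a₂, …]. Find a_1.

3

1813 = 10·176 + 53   →  a_0 = 10
176 = 3·53 + 17   →  a_1 = 3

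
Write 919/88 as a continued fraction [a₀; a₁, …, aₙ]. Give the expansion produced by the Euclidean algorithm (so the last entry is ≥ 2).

[10; 2, 3, 1, 9]

919 = 10×88 + 39
88 = 2×39 + 10
39 = 3×10 + 9
10 = 1×9 + 1
9 = 9×1 + 0  (stop)
So 919/88 = [10; 2, 3, 1, 9].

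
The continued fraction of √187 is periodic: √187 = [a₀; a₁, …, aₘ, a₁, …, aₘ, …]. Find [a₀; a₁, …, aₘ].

[13; 1, 2, 13, 2, 1, 26]

a₀ = ⌊√187⌋ = 13.
With m₀=0, d₀=1 and mₖ₊₁ = dₖaₖ − mₖ, dₖ₊₁ = (n − mₖ₊₁²)/dₖ, aₖ₊₁ = ⌊(a₀+mₖ₊₁)/dₖ₊₁⌋:
  k=1: m=13, d=18, a=1
  k=2: m=5, d=9, a=2
  k=3: m=13, d=2, a=13
  k=4: m=13, d=9, a=2
  k=5: m=5, d=18, a=1
  k=6: m=13, d=1, a=26
d=1 and a=2a₀=26 at k=6, so the next step gives (m, d) = (13, 18) again — its k=1 value — and the period has length 6.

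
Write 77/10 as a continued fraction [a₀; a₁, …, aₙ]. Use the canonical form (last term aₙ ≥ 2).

[7; 1, 2, 3]

77 = 7*10 + 7
10 = 1*7 + 3
7 = 2*3 + 1
3 = 3*1 + 0  (stop)
So 77/10 = [7; 1, 2, 3].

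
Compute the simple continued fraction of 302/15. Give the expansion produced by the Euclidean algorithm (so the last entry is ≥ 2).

302 = 20*15 + 2
15 = 7*2 + 1
2 = 2*1 + 0  (stop)
So 302/15 = [20; 7, 2].

[20; 7, 2]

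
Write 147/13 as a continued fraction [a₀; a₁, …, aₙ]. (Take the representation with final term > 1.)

147 = 11*13 + 4
13 = 3*4 + 1
4 = 4*1 + 0  (stop)
So 147/13 = [11; 3, 4].

[11; 3, 4]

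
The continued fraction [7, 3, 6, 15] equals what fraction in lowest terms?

2107/288

Fold from the inside: start with 15/1.
  6 + 1/15 = 91/15
  3 + 15/91 = 288/91
  7 + 91/288 = 2107/288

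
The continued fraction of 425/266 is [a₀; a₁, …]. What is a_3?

425 = 1·266 + 159   →  a_0 = 1
266 = 1·159 + 107   →  a_1 = 1
159 = 1·107 + 52   →  a_2 = 1
107 = 2·52 + 3   →  a_3 = 2

2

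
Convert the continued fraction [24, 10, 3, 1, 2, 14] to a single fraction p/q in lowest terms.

Fold from the inside: start with 14/1.
  2 + 1/14 = 29/14
  1 + 14/29 = 43/29
  3 + 29/43 = 158/43
  10 + 43/158 = 1623/158
  24 + 158/1623 = 39110/1623

39110/1623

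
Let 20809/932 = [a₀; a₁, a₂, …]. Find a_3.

20809 = 22·932 + 305   →  a_0 = 22
932 = 3·305 + 17   →  a_1 = 3
305 = 17·17 + 16   →  a_2 = 17
17 = 1·16 + 1   →  a_3 = 1

1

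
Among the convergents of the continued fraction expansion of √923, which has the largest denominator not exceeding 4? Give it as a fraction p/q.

91/3

√923 = [30; 2, 1, 1, 1, 2, 60, …] (period length 6).
Convergents:
  p_0/q_0 = 30/1
  p_1/q_1 = 61/2
  p_2/q_2 = 91/3
  p_3/q_3 = 152/5
q_2 = 3 ≤ 4 < 5 = q_3, so the answer is 91/3.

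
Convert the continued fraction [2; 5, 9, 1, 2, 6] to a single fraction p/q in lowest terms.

2062/939

Using pₖ = aₖpₖ₋₁ + pₖ₋₂ and qₖ = aₖqₖ₋₁ + qₖ₋₂:
  k=0: a=2, p=2, q=1
  k=1: a=5, p=11, q=5
  k=2: a=9, p=101, q=46
  k=3: a=1, p=112, q=51
  k=4: a=2, p=325, q=148
  k=5: a=6, p=2062, q=939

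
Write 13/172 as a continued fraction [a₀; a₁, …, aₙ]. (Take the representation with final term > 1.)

13 = 0×172 + 13
172 = 13×13 + 3
13 = 4×3 + 1
3 = 3×1 + 0  (stop)
So 13/172 = [0; 13, 4, 3].

[0; 13, 4, 3]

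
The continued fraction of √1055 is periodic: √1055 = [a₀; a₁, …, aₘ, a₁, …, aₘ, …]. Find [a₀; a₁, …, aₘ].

a₀ = ⌊√1055⌋ = 32.
With m₀=0, d₀=1 and mₖ₊₁ = dₖaₖ − mₖ, dₖ₊₁ = (n − mₖ₊₁²)/dₖ, aₖ₊₁ = ⌊(a₀+mₖ₊₁)/dₖ₊₁⌋:
  k=1: m=32, d=31, a=2
  k=2: m=30, d=5, a=12
  k=3: m=30, d=31, a=2
  k=4: m=32, d=1, a=64
d=1 and a=2a₀=64 at k=4, so the next step gives (m, d) = (32, 31) again — its k=1 value — and the period has length 4.

[32; 2, 12, 2, 64]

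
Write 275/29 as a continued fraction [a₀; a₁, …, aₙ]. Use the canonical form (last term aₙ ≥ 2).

[9; 2, 14]

275 = 9*29 + 14
29 = 2*14 + 1
14 = 14*1 + 0  (stop)
So 275/29 = [9; 2, 14].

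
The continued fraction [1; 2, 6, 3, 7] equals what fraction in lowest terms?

439/300

Fold from the inside: start with 7/1.
  3 + 1/7 = 22/7
  6 + 7/22 = 139/22
  2 + 22/139 = 300/139
  1 + 139/300 = 439/300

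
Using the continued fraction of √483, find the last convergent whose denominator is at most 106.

√483 = [21; 1, 42, …] (period length 2).
Convergents:
  p_0/q_0 = 21/1
  p_1/q_1 = 22/1
  p_2/q_2 = 945/43
  p_3/q_3 = 967/44
  p_4/q_4 = 41559/1891
q_3 = 44 ≤ 106 < 1891 = q_4, so the answer is 967/44.

967/44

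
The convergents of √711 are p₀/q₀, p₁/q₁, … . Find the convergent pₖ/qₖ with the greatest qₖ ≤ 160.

√711 = [26; 1, 1, 1, 52, …] (period length 4).
Convergents:
  p_0/q_0 = 26/1
  p_1/q_1 = 27/1
  p_2/q_2 = 53/2
  p_3/q_3 = 80/3
  p_4/q_4 = 4213/158
  p_5/q_5 = 4293/161
q_4 = 158 ≤ 160 < 161 = q_5, so the answer is 4213/158.

4213/158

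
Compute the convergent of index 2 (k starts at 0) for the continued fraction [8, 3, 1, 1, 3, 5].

33/4

Using pₖ = aₖpₖ₋₁ + pₖ₋₂, qₖ = aₖqₖ₋₁ + qₖ₋₂ (with p₋₁=1, p₋₂=0, q₋₁=0, q₋₂=1):
  k=0: a=8, p=8, q=1
  k=1: a=3, p=25, q=3
  k=2: a=1, p=33, q=4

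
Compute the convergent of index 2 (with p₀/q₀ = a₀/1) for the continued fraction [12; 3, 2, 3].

Using pₖ = aₖpₖ₋₁ + pₖ₋₂, qₖ = aₖqₖ₋₁ + qₖ₋₂ (with p₋₁=1, p₋₂=0, q₋₁=0, q₋₂=1):
  k=0: a=12, p=12, q=1
  k=1: a=3, p=37, q=3
  k=2: a=2, p=86, q=7

86/7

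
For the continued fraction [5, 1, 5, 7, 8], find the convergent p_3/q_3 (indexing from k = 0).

Using pₖ = aₖpₖ₋₁ + pₖ₋₂, qₖ = aₖqₖ₋₁ + qₖ₋₂ (with p₋₁=1, p₋₂=0, q₋₁=0, q₋₂=1):
  k=0: a=5, p=5, q=1
  k=1: a=1, p=6, q=1
  k=2: a=5, p=35, q=6
  k=3: a=7, p=251, q=43

251/43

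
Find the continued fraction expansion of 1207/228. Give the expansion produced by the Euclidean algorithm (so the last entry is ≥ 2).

[5; 3, 2, 2, 13]

1207 = 5*228 + 67
228 = 3*67 + 27
67 = 2*27 + 13
27 = 2*13 + 1
13 = 13*1 + 0  (stop)
So 1207/228 = [5; 3, 2, 2, 13].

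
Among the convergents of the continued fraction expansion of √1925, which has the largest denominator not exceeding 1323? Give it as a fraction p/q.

√1925 = [43; 1, 6, 1, 86, …] (period length 4).
Convergents:
  p_0/q_0 = 43/1
  p_1/q_1 = 44/1
  p_2/q_2 = 307/7
  p_3/q_3 = 351/8
  p_4/q_4 = 30493/695
  p_5/q_5 = 30844/703
  p_6/q_6 = 215557/4913
q_5 = 703 ≤ 1323 < 4913 = q_6, so the answer is 30844/703.

30844/703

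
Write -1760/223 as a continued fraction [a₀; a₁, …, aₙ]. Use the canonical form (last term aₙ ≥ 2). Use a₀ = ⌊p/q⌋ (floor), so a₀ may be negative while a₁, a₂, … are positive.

-1760 = -8*223 + 24
223 = 9*24 + 7
24 = 3*7 + 3
7 = 2*3 + 1
3 = 3*1 + 0  (stop)
So -1760/223 = [-8; 9, 3, 2, 3].

[-8; 9, 3, 2, 3]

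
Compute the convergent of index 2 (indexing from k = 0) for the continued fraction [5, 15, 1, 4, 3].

81/16

Using pₖ = aₖpₖ₋₁ + pₖ₋₂, qₖ = aₖqₖ₋₁ + qₖ₋₂ (with p₋₁=1, p₋₂=0, q₋₁=0, q₋₂=1):
  k=0: a=5, p=5, q=1
  k=1: a=15, p=76, q=15
  k=2: a=1, p=81, q=16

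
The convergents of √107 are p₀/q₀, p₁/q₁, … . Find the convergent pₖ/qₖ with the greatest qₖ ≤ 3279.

√107 = [10; 2, 1, 9, 1, 2, 20, …] (period length 6).
Convergents:
  p_0/q_0 = 10/1
  p_1/q_1 = 21/2
  p_2/q_2 = 31/3
  p_3/q_3 = 300/29
  p_4/q_4 = 331/32
  p_5/q_5 = 962/93
  p_6/q_6 = 19571/1892
  p_7/q_7 = 40104/3877
q_6 = 1892 ≤ 3279 < 3877 = q_7, so the answer is 19571/1892.

19571/1892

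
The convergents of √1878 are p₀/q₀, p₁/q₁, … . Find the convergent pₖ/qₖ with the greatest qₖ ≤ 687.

16901/390

√1878 = [43; 2, 1, 42, 1, 2, 86, …] (period length 6).
Convergents:
  p_0/q_0 = 43/1
  p_1/q_1 = 87/2
  p_2/q_2 = 130/3
  p_3/q_3 = 5547/128
  p_4/q_4 = 5677/131
  p_5/q_5 = 16901/390
  p_6/q_6 = 1459163/33671
q_5 = 390 ≤ 687 < 33671 = q_6, so the answer is 16901/390.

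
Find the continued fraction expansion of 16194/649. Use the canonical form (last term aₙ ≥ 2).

[24; 1, 19, 1, 14, 2]

16194 = 24·649 + 618
649 = 1·618 + 31
618 = 19·31 + 29
31 = 1·29 + 2
29 = 14·2 + 1
2 = 2·1 + 0  (stop)
So 16194/649 = [24; 1, 19, 1, 14, 2].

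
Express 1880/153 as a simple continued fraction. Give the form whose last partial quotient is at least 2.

[12; 3, 2, 10, 2]

1880 = 12×153 + 44
153 = 3×44 + 21
44 = 2×21 + 2
21 = 10×2 + 1
2 = 2×1 + 0  (stop)
So 1880/153 = [12; 3, 2, 10, 2].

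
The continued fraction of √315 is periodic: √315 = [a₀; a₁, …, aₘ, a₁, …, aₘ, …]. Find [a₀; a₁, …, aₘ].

[17; 1, 2, 1, 34]

a₀ = ⌊√315⌋ = 17.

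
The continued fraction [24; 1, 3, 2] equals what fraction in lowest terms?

223/9

Fold from the inside: start with 2/1.
  3 + 1/2 = 7/2
  1 + 2/7 = 9/7
  24 + 7/9 = 223/9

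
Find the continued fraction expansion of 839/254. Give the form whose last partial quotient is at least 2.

839 = 3*254 + 77
254 = 3*77 + 23
77 = 3*23 + 8
23 = 2*8 + 7
8 = 1*7 + 1
7 = 7*1 + 0  (stop)
So 839/254 = [3; 3, 3, 2, 1, 7].

[3; 3, 3, 2, 1, 7]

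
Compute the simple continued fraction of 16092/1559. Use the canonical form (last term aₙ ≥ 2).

[10; 3, 9, 2, 8, 3]

16092 = 10·1559 + 502
1559 = 3·502 + 53
502 = 9·53 + 25
53 = 2·25 + 3
25 = 8·3 + 1
3 = 3·1 + 0  (stop)
So 16092/1559 = [10; 3, 9, 2, 8, 3].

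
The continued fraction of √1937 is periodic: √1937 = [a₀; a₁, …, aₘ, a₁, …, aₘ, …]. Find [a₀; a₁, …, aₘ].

a₀ = ⌊√1937⌋ = 44.
With m₀=0, d₀=1 and mₖ₊₁ = dₖaₖ − mₖ, dₖ₊₁ = (n − mₖ₊₁²)/dₖ, aₖ₊₁ = ⌊(a₀+mₖ₊₁)/dₖ₊₁⌋:
  k=1: m=44, d=1, a=88
d=1 and a=2a₀=88 at k=1, so the next step gives (m, d) = (44, 1) again — its k=1 value — and the period has length 1.

[44; 88]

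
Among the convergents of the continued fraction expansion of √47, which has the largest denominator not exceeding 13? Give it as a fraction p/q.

48/7

√47 = [6; 1, 5, 1, 12, …] (period length 4).
Convergents:
  p_0/q_0 = 6/1
  p_1/q_1 = 7/1
  p_2/q_2 = 41/6
  p_3/q_3 = 48/7
  p_4/q_4 = 617/90
q_3 = 7 ≤ 13 < 90 = q_4, so the answer is 48/7.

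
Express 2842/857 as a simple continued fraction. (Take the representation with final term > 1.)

[3; 3, 6, 6, 3, 2]

2842 = 3·857 + 271
857 = 3·271 + 44
271 = 6·44 + 7
44 = 6·7 + 2
7 = 3·2 + 1
2 = 2·1 + 0  (stop)
So 2842/857 = [3; 3, 6, 6, 3, 2].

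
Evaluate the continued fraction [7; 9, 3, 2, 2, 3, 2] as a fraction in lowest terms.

8785/1236

Fold from the inside: start with 2/1.
  3 + 1/2 = 7/2
  2 + 2/7 = 16/7
  2 + 7/16 = 39/16
  3 + 16/39 = 133/39
  9 + 39/133 = 1236/133
  7 + 133/1236 = 8785/1236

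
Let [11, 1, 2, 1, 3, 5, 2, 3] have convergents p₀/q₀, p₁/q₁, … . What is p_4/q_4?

Using pₖ = aₖpₖ₋₁ + pₖ₋₂, qₖ = aₖqₖ₋₁ + qₖ₋₂ (with p₋₁=1, p₋₂=0, q₋₁=0, q₋₂=1):
  k=0: a=11, p=11, q=1
  k=1: a=1, p=12, q=1
  k=2: a=2, p=35, q=3
  k=3: a=1, p=47, q=4
  k=4: a=3, p=176, q=15

176/15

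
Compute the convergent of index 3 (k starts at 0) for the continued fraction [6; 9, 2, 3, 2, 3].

Using pₖ = aₖpₖ₋₁ + pₖ₋₂, qₖ = aₖqₖ₋₁ + qₖ₋₂ (with p₋₁=1, p₋₂=0, q₋₁=0, q₋₂=1):
  k=0: a=6, p=6, q=1
  k=1: a=9, p=55, q=9
  k=2: a=2, p=116, q=19
  k=3: a=3, p=403, q=66

403/66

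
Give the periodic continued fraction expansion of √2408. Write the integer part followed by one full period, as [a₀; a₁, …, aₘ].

[49; 14, 98]

a₀ = ⌊√2408⌋ = 49.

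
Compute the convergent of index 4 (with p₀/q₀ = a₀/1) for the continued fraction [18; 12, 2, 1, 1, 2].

Using pₖ = aₖpₖ₋₁ + pₖ₋₂, qₖ = aₖqₖ₋₁ + qₖ₋₂ (with p₋₁=1, p₋₂=0, q₋₁=0, q₋₂=1):
  k=0: a=18, p=18, q=1
  k=1: a=12, p=217, q=12
  k=2: a=2, p=452, q=25
  k=3: a=1, p=669, q=37
  k=4: a=1, p=1121, q=62

1121/62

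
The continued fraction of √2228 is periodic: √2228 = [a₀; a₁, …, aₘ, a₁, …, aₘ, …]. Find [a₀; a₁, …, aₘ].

[47; 4, 1, 22, 1, 4, 94]

a₀ = ⌊√2228⌋ = 47.
With m₀=0, d₀=1 and mₖ₊₁ = dₖaₖ − mₖ, dₖ₊₁ = (n − mₖ₊₁²)/dₖ, aₖ₊₁ = ⌊(a₀+mₖ₊₁)/dₖ₊₁⌋:
  k=1: m=47, d=19, a=4
  k=2: m=29, d=73, a=1
  k=3: m=44, d=4, a=22
  k=4: m=44, d=73, a=1
  k=5: m=29, d=19, a=4
  k=6: m=47, d=1, a=94
d=1 and a=2a₀=94 at k=6, so the next step gives (m, d) = (47, 19) again — its k=1 value — and the period has length 6.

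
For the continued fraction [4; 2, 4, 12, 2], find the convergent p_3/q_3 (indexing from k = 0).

Using pₖ = aₖpₖ₋₁ + pₖ₋₂, qₖ = aₖqₖ₋₁ + qₖ₋₂ (with p₋₁=1, p₋₂=0, q₋₁=0, q₋₂=1):
  k=0: a=4, p=4, q=1
  k=1: a=2, p=9, q=2
  k=2: a=4, p=40, q=9
  k=3: a=12, p=489, q=110

489/110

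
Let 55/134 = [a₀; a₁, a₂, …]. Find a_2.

2

55 = 0·134 + 55   →  a_0 = 0
134 = 2·55 + 24   →  a_1 = 2
55 = 2·24 + 7   →  a_2 = 2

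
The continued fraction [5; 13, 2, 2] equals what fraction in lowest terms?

340/67

Using pₖ = aₖpₖ₋₁ + pₖ₋₂ and qₖ = aₖqₖ₋₁ + qₖ₋₂:
  k=0: a=5, p=5, q=1
  k=1: a=13, p=66, q=13
  k=2: a=2, p=137, q=27
  k=3: a=2, p=340, q=67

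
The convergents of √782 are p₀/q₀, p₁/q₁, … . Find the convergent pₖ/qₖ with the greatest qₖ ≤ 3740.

√782 = [27; 1, 26, 1, 54, …] (period length 4).
Convergents:
  p_0/q_0 = 27/1
  p_1/q_1 = 28/1
  p_2/q_2 = 755/27
  p_3/q_3 = 783/28
  p_4/q_4 = 43037/1539
  p_5/q_5 = 43820/1567
  p_6/q_6 = 1182357/42281
q_5 = 1567 ≤ 3740 < 42281 = q_6, so the answer is 43820/1567.

43820/1567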